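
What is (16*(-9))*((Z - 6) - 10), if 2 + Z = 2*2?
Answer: 2016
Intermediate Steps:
Z = 2 (Z = -2 + 2*2 = -2 + 4 = 2)
(16*(-9))*((Z - 6) - 10) = (16*(-9))*((2 - 6) - 10) = -144*(-4 - 10) = -144*(-14) = 2016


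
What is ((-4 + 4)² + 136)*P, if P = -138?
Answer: -18768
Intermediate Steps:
((-4 + 4)² + 136)*P = ((-4 + 4)² + 136)*(-138) = (0² + 136)*(-138) = (0 + 136)*(-138) = 136*(-138) = -18768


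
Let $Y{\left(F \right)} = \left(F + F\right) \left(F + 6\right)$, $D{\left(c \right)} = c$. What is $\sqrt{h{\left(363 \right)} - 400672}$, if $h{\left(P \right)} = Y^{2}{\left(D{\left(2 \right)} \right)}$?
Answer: $4 i \sqrt{24978} \approx 632.18 i$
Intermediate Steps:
$Y{\left(F \right)} = 2 F \left(6 + F\right)$
$h{\left(P \right)} = 1024$ ($h{\left(P \right)} = \left(2 \cdot 2 \left(6 + 2\right)\right)^{2} = \left(2 \cdot 2 \cdot 8\right)^{2} = 32^{2} = 1024$)
$\sqrt{h{\left(363 \right)} - 400672} = \sqrt{1024 - 400672} = \sqrt{-399648} = 4 i \sqrt{24978}$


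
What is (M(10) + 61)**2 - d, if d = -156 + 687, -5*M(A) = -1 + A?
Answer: 74341/25 ≈ 2973.6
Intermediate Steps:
M(A) = 1/5 - A/5 (M(A) = -(-1 + A)/5 = 1/5 - A/5)
d = 531
(M(10) + 61)**2 - d = ((1/5 - 1/5*10) + 61)**2 - 1*531 = ((1/5 - 2) + 61)**2 - 531 = (-9/5 + 61)**2 - 531 = (296/5)**2 - 531 = 87616/25 - 531 = 74341/25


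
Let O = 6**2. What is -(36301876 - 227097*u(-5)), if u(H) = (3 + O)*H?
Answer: -80585791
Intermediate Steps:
O = 36
u(H) = 39*H (u(H) = (3 + 36)*H = 39*H)
-(36301876 - 227097*u(-5)) = -8411/(1/(-1053*(-5) + 4316)) = -8411/(1/(-27*(-195) + 4316)) = -8411/(1/(5265 + 4316)) = -8411/(1/9581) = -8411/1/9581 = -8411*9581 = -80585791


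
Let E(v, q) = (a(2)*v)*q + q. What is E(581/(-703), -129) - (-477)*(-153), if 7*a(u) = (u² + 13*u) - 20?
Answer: -51289260/703 ≈ -72958.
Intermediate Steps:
a(u) = -20/7 + u²/7 + 13*u/7 (a(u) = ((u² + 13*u) - 20)/7 = (-20 + u² + 13*u)/7 = -20/7 + u²/7 + 13*u/7)
E(v, q) = q + 10*q*v/7 (E(v, q) = ((-20/7 + (⅐)*2² + (13/7)*2)*v)*q + q = ((-20/7 + (⅐)*4 + 26/7)*v)*q + q = ((-20/7 + 4/7 + 26/7)*v)*q + q = (10*v/7)*q + q = 10*q*v/7 + q = q + 10*q*v/7)
E(581/(-703), -129) - (-477)*(-153) = (⅐)*(-129)*(7 + 10*(581/(-703))) - (-477)*(-153) = (⅐)*(-129)*(7 + 10*(581*(-1/703))) - 1*72981 = (⅐)*(-129)*(7 + 10*(-581/703)) - 72981 = (⅐)*(-129)*(7 - 5810/703) - 72981 = (⅐)*(-129)*(-889/703) - 72981 = 16383/703 - 72981 = -51289260/703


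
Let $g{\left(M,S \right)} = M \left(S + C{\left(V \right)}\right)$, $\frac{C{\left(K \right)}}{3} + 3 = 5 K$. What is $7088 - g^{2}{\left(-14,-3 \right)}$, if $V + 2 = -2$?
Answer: $-1008976$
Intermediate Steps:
$V = -4$ ($V = -2 - 2 = -4$)
$C{\left(K \right)} = -9 + 15 K$ ($C{\left(K \right)} = -9 + 3 \cdot 5 K = -9 + 15 K$)
$g{\left(M,S \right)} = M \left(-69 + S\right)$ ($g{\left(M,S \right)} = M \left(S + \left(-9 + 15 \left(-4\right)\right)\right) = M \left(S - 69\right) = M \left(-69 + S\right)$)
$7088 - g^{2}{\left(-14,-3 \right)} = 7088 - \left(- 14 \left(-69 - 3\right)\right)^{2} = 7088 - \left(\left(-14\right) \left(-72\right)\right)^{2} = 7088 - 1008^{2} = 7088 - 1016064 = -1008976$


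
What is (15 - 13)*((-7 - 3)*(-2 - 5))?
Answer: 140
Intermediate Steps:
(15 - 13)*((-7 - 3)*(-2 - 5)) = 2*(-10*(-7)) = 2*70 = 140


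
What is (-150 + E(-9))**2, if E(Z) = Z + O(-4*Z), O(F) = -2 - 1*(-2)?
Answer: 25281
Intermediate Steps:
O(F) = 0 (O(F) = -2 + 2 = 0)
E(Z) = Z (E(Z) = Z + 0 = Z)
(-150 + E(-9))**2 = (-150 - 9)**2 = (-159)**2 = 25281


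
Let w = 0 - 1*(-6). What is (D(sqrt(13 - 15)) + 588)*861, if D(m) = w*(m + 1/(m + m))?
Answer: 506268 + 7749*I*sqrt(2)/2 ≈ 5.0627e+5 + 5479.4*I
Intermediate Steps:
w = 6 (w = 0 + 6 = 6)
D(m) = 3/m + 6*m (D(m) = 6*(m + 1/(m + m)) = 6*(m + 1/(2*m)) = 3/m + 6*m)
(D(sqrt(13 - 15)) + 588)*861 = ((3/(sqrt(13 - 15)) + 6*sqrt(13 - 15)) + 588)*861 = ((3/(sqrt(-2)) + 6*sqrt(-2)) + 588)*861 = ((3/((I*sqrt(2))) + 6*(I*sqrt(2))) + 588)*861 = ((3*(-I*sqrt(2)/2) + 6*I*sqrt(2)) + 588)*861 = ((-3*I*sqrt(2)/2 + 6*I*sqrt(2)) + 588)*861 = (9*I*sqrt(2)/2 + 588)*861 = (588 + 9*I*sqrt(2)/2)*861 = 506268 + 7749*I*sqrt(2)/2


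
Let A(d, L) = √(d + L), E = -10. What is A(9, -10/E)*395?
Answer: 395*√10 ≈ 1249.1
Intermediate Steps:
A(d, L) = √(L + d)
A(9, -10/E)*395 = √(-10/(-10) + 9)*395 = √(-10*(-⅒) + 9)*395 = √(1 + 9)*395 = √10*395 = 395*√10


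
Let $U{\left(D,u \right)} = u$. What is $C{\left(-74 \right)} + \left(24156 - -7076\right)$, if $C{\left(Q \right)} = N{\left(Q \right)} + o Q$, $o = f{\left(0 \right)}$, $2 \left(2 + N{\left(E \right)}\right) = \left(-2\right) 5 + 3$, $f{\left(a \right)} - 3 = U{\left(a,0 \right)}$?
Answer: $\frac{62009}{2} \approx 31005.0$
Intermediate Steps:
$f{\left(a \right)} = 3$ ($f{\left(a \right)} = 3 + 0 = 3$)
$N{\left(E \right)} = - \frac{11}{2}$ ($N{\left(E \right)} = -2 + \frac{\left(-2\right) 5 + 3}{2} = -2 + \frac{-10 + 3}{2} = -2 + \frac{1}{2} \left(-7\right) = -2 - \frac{7}{2} = - \frac{11}{2}$)
$o = 3$
$C{\left(Q \right)} = - \frac{11}{2} + 3 Q$
$C{\left(-74 \right)} + \left(24156 - -7076\right) = \left(- \frac{11}{2} + 3 \left(-74\right)\right) + \left(24156 - -7076\right) = \left(- \frac{11}{2} - 222\right) + \left(24156 + 7076\right) = - \frac{455}{2} + 31232 = \frac{62009}{2}$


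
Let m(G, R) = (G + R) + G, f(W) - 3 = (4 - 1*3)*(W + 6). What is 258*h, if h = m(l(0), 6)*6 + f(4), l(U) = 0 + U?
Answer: 12642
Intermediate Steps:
f(W) = 9 + W (f(W) = 3 + (4 - 1*3)*(W + 6) = 3 + (4 - 3)*(6 + W) = 3 + 1*(6 + W) = 3 + (6 + W) = 9 + W)
l(U) = U
m(G, R) = R + 2*G
h = 49 (h = (6 + 2*0)*6 + (9 + 4) = (6 + 0)*6 + 13 = 6*6 + 13 = 36 + 13 = 49)
258*h = 258*49 = 12642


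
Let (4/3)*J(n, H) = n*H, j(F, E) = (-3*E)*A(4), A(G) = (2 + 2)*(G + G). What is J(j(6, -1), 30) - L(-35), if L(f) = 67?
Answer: 2093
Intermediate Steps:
A(G) = 8*G (A(G) = 4*(2*G) = 8*G)
j(F, E) = -96*E (j(F, E) = (-3*E)*(8*4) = -3*E*32 = -96*E)
J(n, H) = 3*H*n/4 (J(n, H) = 3*(n*H)/4 = 3*(H*n)/4 = 3*H*n/4)
J(j(6, -1), 30) - L(-35) = (¾)*30*(-96*(-1)) - 1*67 = (¾)*30*96 - 67 = 2160 - 67 = 2093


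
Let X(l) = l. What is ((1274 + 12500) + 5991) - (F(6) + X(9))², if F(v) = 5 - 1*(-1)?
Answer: 19540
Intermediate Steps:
F(v) = 6 (F(v) = 5 + 1 = 6)
((1274 + 12500) + 5991) - (F(6) + X(9))² = ((1274 + 12500) + 5991) - (6 + 9)² = (13774 + 5991) - 1*15² = 19765 - 1*225 = 19765 - 225 = 19540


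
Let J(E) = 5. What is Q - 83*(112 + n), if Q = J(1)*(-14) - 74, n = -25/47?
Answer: -441605/47 ≈ -9395.8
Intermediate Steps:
n = -25/47 (n = -25*1/47 = -25/47 ≈ -0.53191)
Q = -144 (Q = 5*(-14) - 74 = -70 - 74 = -144)
Q - 83*(112 + n) = -144 - 83*(112 - 25/47) = -144 - 83*5239/47 = -144 - 434837/47 = -441605/47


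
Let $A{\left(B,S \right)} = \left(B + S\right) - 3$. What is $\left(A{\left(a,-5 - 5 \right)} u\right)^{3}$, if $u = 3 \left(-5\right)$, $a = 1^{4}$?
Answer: $5832000$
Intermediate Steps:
$a = 1$
$A{\left(B,S \right)} = -3 + B + S$
$u = -15$
$\left(A{\left(a,-5 - 5 \right)} u\right)^{3} = \left(\left(-3 + 1 - 10\right) \left(-15\right)\right)^{3} = \left(\left(-12\right) \left(-15\right)\right)^{3} = 180^{3} = 5832000$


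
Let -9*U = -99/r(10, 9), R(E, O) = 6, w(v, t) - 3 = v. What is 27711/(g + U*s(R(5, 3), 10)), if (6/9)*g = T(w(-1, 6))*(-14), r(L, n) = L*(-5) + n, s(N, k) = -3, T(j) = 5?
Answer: -378717/1424 ≈ -265.95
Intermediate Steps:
w(v, t) = 3 + v
r(L, n) = n - 5*L (r(L, n) = -5*L + n = n - 5*L)
U = -11/41 (U = -(-11)/(9 - 5*10) = -(-11)/(9 - 50) = -(-11)/(-41) = -(-11)*(-1)/41 = -⅑*99/41 = -11/41 ≈ -0.26829)
g = -105 (g = 3*(5*(-14))/2 = (3/2)*(-70) = -105)
27711/(g + U*s(R(5, 3), 10)) = 27711/(-105 - 11/41*(-3)) = 27711/(-105 + 33/41) = 27711/(-4272/41) = 27711*(-41/4272) = -378717/1424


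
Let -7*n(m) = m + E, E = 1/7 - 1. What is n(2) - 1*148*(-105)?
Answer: 761452/49 ≈ 15540.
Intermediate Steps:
E = -6/7 (E = 1/7 - 1 = -6/7 ≈ -0.85714)
n(m) = 6/49 - m/7 (n(m) = -(m - 6/7)/7 = -(-6/7 + m)/7 = 6/49 - m/7)
n(2) - 1*148*(-105) = (6/49 - 1/7*2) - 1*148*(-105) = (6/49 - 2/7) - 148*(-105) = -8/49 + 15540 = 761452/49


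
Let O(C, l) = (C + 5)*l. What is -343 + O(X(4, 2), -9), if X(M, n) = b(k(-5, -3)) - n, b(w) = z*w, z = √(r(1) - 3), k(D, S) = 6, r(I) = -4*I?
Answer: -370 - 54*I*√7 ≈ -370.0 - 142.87*I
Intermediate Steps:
z = I*√7 (z = √(-4*1 - 3) = √(-4 - 3) = √(-7) = I*√7 ≈ 2.6458*I)
b(w) = I*w*√7 (b(w) = (I*√7)*w = I*w*√7)
X(M, n) = -n + 6*I*√7 (X(M, n) = I*6*√7 - n = 6*I*√7 - n = -n + 6*I*√7)
O(C, l) = l*(5 + C) (O(C, l) = (5 + C)*l = l*(5 + C))
-343 + O(X(4, 2), -9) = -343 - 9*(5 + (-1*2 + 6*I*√7)) = -343 - 9*(5 + (-2 + 6*I*√7)) = -343 - 9*(3 + 6*I*√7) = -343 + (-27 - 54*I*√7) = -370 - 54*I*√7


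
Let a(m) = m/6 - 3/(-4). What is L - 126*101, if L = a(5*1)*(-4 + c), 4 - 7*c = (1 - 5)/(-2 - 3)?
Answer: -1336819/105 ≈ -12732.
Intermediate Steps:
c = 16/35 (c = 4/7 - (1 - 5)/(7*(-2 - 3)) = 4/7 - (-4)/(7*(-5)) = 4/7 - (-4)*(-1)/(7*5) = 4/7 - ⅐*⅘ = 4/7 - 4/35 = 16/35 ≈ 0.45714)
a(m) = ¾ + m/6 (a(m) = m*(⅙) - 3*(-¼) = m/6 + ¾ = ¾ + m/6)
L = -589/105 (L = (¾ + (5*1)/6)*(-4 + 16/35) = (¾ + (⅙)*5)*(-124/35) = (¾ + ⅚)*(-124/35) = (19/12)*(-124/35) = -589/105 ≈ -5.6095)
L - 126*101 = -589/105 - 126*101 = -589/105 - 12726 = -1336819/105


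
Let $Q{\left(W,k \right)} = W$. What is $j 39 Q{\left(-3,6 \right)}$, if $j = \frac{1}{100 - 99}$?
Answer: $-117$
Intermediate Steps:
$j = 1$ ($j = 1^{-1} = 1$)
$j 39 Q{\left(-3,6 \right)} = 1 \cdot 39 \left(-3\right) = 39 \left(-3\right) = -117$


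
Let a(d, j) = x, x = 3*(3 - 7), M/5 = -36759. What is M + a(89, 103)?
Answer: -183807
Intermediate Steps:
M = -183795 (M = 5*(-36759) = -183795)
x = -12 (x = 3*(-4) = -12)
a(d, j) = -12
M + a(89, 103) = -183795 - 12 = -183807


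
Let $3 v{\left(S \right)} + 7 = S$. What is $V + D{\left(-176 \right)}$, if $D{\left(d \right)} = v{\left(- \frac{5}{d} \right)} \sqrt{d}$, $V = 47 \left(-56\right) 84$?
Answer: $-221088 - \frac{409 i \sqrt{11}}{44} \approx -2.2109 \cdot 10^{5} - 30.83 i$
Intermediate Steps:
$v{\left(S \right)} = - \frac{7}{3} + \frac{S}{3}$
$V = -221088$ ($V = \left(-2632\right) 84 = -221088$)
$D{\left(d \right)} = \sqrt{d} \left(- \frac{7}{3} - \frac{5}{3 d}\right)$ ($D{\left(d \right)} = \left(- \frac{7}{3} + \frac{\left(-5\right) \frac{1}{d}}{3}\right) \sqrt{d} = \left(- \frac{7}{3} - \frac{5}{3 d}\right) \sqrt{d} = \sqrt{d} \left(- \frac{7}{3} - \frac{5}{3 d}\right)$)
$V + D{\left(-176 \right)} = -221088 + \frac{-5 - -1232}{3 \cdot 4 i \sqrt{11}} = -221088 + \frac{- \frac{i \sqrt{11}}{44} \left(-5 + 1232\right)}{3} = -221088 + \frac{1}{3} \left(- \frac{i \sqrt{11}}{44}\right) 1227 = -221088 - \frac{409 i \sqrt{11}}{44}$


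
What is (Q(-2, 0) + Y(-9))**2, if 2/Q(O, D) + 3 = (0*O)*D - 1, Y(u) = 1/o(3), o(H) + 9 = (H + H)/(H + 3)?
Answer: 25/64 ≈ 0.39063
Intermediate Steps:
o(H) = -9 + 2*H/(3 + H) (o(H) = -9 + (H + H)/(H + 3) = -9 + (2*H)/(3 + H) = -9 + 2*H/(3 + H))
Y(u) = -1/8 (Y(u) = 1/((-27 - 7*3)/(3 + 3)) = 1/((-27 - 21)/6) = 1/((1/6)*(-48)) = 1/(-8) = -1/8)
Q(O, D) = -1/2 (Q(O, D) = 2/(-3 + ((0*O)*D - 1)) = 2/(-3 + (0*D - 1)) = 2/(-3 + (0 - 1)) = 2/(-3 - 1) = 2/(-4) = 2*(-1/4) = -1/2)
(Q(-2, 0) + Y(-9))**2 = (-1/2 - 1/8)**2 = (-5/8)**2 = 25/64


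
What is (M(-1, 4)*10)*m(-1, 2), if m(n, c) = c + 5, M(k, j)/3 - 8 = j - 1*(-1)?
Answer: 2730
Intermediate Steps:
M(k, j) = 27 + 3*j (M(k, j) = 24 + 3*(j - 1*(-1)) = 24 + 3*(j + 1) = 24 + 3*(1 + j) = 24 + (3 + 3*j) = 27 + 3*j)
m(n, c) = 5 + c
(M(-1, 4)*10)*m(-1, 2) = ((27 + 3*4)*10)*(5 + 2) = ((27 + 12)*10)*7 = (39*10)*7 = 390*7 = 2730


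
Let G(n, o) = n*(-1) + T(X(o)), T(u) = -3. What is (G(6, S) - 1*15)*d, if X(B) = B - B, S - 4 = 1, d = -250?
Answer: 6000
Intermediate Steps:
S = 5 (S = 4 + 1 = 5)
X(B) = 0
G(n, o) = -3 - n (G(n, o) = n*(-1) - 3 = -n - 3 = -3 - n)
(G(6, S) - 1*15)*d = ((-3 - 1*6) - 1*15)*(-250) = ((-3 - 6) - 15)*(-250) = (-9 - 15)*(-250) = -24*(-250) = 6000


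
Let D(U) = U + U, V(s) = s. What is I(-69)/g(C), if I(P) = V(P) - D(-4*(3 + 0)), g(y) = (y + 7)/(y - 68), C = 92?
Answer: -120/11 ≈ -10.909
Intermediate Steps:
D(U) = 2*U
g(y) = (7 + y)/(-68 + y)
I(P) = 24 + P (I(P) = P - 2*(-4*(3 + 0)) = P - 2*(-4*3) = P - 2*(-12) = P - 1*(-24) = P + 24 = 24 + P)
I(-69)/g(C) = (24 - 69)/(((7 + 92)/(-68 + 92))) = -45/(99/24) = -45/((1/24)*99) = -45/33/8 = -45*8/33 = -120/11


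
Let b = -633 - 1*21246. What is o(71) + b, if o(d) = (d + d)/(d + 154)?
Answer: -4922633/225 ≈ -21878.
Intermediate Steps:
o(d) = 2*d/(154 + d) (o(d) = (2*d)/(154 + d) = 2*d/(154 + d))
b = -21879 (b = -633 - 21246 = -21879)
o(71) + b = 2*71/(154 + 71) - 21879 = 2*71/225 - 21879 = 2*71*(1/225) - 21879 = 142/225 - 21879 = -4922633/225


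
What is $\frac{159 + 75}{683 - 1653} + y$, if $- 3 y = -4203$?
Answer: $\frac{679368}{485} \approx 1400.8$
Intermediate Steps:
$y = 1401$ ($y = \left(- \frac{1}{3}\right) \left(-4203\right) = 1401$)
$\frac{159 + 75}{683 - 1653} + y = \frac{159 + 75}{683 - 1653} + 1401 = \frac{234}{-970} + 1401 = 234 \left(- \frac{1}{970}\right) + 1401 = - \frac{117}{485} + 1401 = \frac{679368}{485}$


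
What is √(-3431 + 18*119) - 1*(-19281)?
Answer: 19281 + I*√1289 ≈ 19281.0 + 35.903*I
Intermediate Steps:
√(-3431 + 18*119) - 1*(-19281) = √(-3431 + 2142) + 19281 = √(-1289) + 19281 = I*√1289 + 19281 = 19281 + I*√1289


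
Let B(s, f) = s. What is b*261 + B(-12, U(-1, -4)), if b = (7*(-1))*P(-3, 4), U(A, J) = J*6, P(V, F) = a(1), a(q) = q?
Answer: -1839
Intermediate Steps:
P(V, F) = 1
U(A, J) = 6*J
b = -7 (b = (7*(-1))*1 = -7*1 = -7)
b*261 + B(-12, U(-1, -4)) = -7*261 - 12 = -1827 - 12 = -1839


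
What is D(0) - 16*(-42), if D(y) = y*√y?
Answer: 672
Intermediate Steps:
D(y) = y^(3/2)
D(0) - 16*(-42) = 0^(3/2) - 16*(-42) = 0 + 672 = 672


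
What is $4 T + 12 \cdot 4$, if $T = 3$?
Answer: $60$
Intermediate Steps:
$4 T + 12 \cdot 4 = 4 \cdot 3 + 12 \cdot 4 = 12 + 48 = 60$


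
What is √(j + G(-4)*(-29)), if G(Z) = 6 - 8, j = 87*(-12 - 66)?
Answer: 58*I*√2 ≈ 82.024*I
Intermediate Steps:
j = -6786 (j = 87*(-78) = -6786)
G(Z) = -2
√(j + G(-4)*(-29)) = √(-6786 - 2*(-29)) = √(-6786 + 58) = √(-6728) = 58*I*√2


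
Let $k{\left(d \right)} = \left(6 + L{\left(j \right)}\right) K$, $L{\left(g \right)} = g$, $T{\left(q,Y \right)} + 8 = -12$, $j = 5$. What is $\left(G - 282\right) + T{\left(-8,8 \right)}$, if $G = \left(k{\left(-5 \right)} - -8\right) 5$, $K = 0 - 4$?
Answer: $-482$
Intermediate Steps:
$T{\left(q,Y \right)} = -20$ ($T{\left(q,Y \right)} = -8 - 12 = -20$)
$K = -4$
$k{\left(d \right)} = -44$ ($k{\left(d \right)} = \left(6 + 5\right) \left(-4\right) = 11 \left(-4\right) = -44$)
$G = -180$ ($G = \left(-44 - -8\right) 5 = \left(-44 + 8\right) 5 = \left(-36\right) 5 = -180$)
$\left(G - 282\right) + T{\left(-8,8 \right)} = \left(-180 - 282\right) - 20 = -462 - 20 = -482$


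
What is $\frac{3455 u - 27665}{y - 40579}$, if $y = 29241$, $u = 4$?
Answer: $\frac{13845}{11338} \approx 1.2211$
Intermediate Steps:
$\frac{3455 u - 27665}{y - 40579} = \frac{3455 \cdot 4 - 27665}{29241 - 40579} = \frac{13820 - 27665}{-11338} = \left(-13845\right) \left(- \frac{1}{11338}\right) = \frac{13845}{11338}$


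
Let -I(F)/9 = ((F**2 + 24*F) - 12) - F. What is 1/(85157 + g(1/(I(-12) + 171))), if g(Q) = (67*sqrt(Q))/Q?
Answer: 1271/108136258 - 3*sqrt(163)/108136258 ≈ 1.1399e-5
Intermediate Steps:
I(F) = 108 - 207*F - 9*F**2 (I(F) = -9*(((F**2 + 24*F) - 12) - F) = -9*((-12 + F**2 + 24*F) - F) = -9*(-12 + F**2 + 23*F) = 108 - 207*F - 9*F**2)
g(Q) = 67/sqrt(Q)
1/(85157 + g(1/(I(-12) + 171))) = 1/(85157 + 67/sqrt(1/((108 - 207*(-12) - 9*(-12)**2) + 171))) = 1/(85157 + 67/sqrt(1/((108 + 2484 - 9*144) + 171))) = 1/(85157 + 67/sqrt(1/((108 + 2484 - 1296) + 171))) = 1/(85157 + 67/sqrt(1/(1296 + 171))) = 1/(85157 + 67/sqrt(1/1467)) = 1/(85157 + 67/1/sqrt(1467)) = 1/(85157 + 67*(3*sqrt(163))) = 1/(85157 + 201*sqrt(163))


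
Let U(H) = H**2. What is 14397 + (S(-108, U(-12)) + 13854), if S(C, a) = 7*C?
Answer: 27495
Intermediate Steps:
14397 + (S(-108, U(-12)) + 13854) = 14397 + (7*(-108) + 13854) = 14397 + (-756 + 13854) = 14397 + 13098 = 27495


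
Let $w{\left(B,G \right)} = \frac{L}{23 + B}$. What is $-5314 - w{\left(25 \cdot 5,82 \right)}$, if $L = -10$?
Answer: $- \frac{393231}{74} \approx -5313.9$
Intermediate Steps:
$w{\left(B,G \right)} = - \frac{10}{23 + B}$ ($w{\left(B,G \right)} = \frac{1}{23 + B} \left(-10\right) = - \frac{10}{23 + B}$)
$-5314 - w{\left(25 \cdot 5,82 \right)} = -5314 - - \frac{10}{23 + 25 \cdot 5} = -5314 - - \frac{10}{23 + 125} = -5314 - - \frac{10}{148} = -5314 - \left(-10\right) \frac{1}{148} = -5314 - - \frac{5}{74} = -5314 + \frac{5}{74} = - \frac{393231}{74}$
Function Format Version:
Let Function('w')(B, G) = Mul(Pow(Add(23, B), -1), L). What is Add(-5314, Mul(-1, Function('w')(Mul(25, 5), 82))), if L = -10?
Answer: Rational(-393231, 74) ≈ -5313.9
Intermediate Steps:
Function('w')(B, G) = Mul(-10, Pow(Add(23, B), -1)) (Function('w')(B, G) = Mul(Pow(Add(23, B), -1), -10) = Mul(-10, Pow(Add(23, B), -1)))
Add(-5314, Mul(-1, Function('w')(Mul(25, 5), 82))) = Add(-5314, Mul(-1, Mul(-10, Pow(Add(23, Mul(25, 5)), -1)))) = Add(-5314, Mul(-1, Mul(-10, Pow(Add(23, 125), -1)))) = Add(-5314, Mul(-1, Mul(-10, Pow(148, -1)))) = Add(-5314, Mul(-1, Mul(-10, Rational(1, 148)))) = Add(-5314, Mul(-1, Rational(-5, 74))) = Add(-5314, Rational(5, 74)) = Rational(-393231, 74)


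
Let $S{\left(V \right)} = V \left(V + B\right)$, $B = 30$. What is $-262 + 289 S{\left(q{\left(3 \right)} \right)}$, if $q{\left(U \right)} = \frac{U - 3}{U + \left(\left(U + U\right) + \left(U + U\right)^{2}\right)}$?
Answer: $-262$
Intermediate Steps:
$q{\left(U \right)} = \frac{-3 + U}{3 U + 4 U^{2}}$ ($q{\left(U \right)} = \frac{-3 + U}{U + \left(2 U + \left(2 U\right)^{2}\right)} = \frac{-3 + U}{U + \left(2 U + 4 U^{2}\right)} = \frac{-3 + U}{3 U + 4 U^{2}}$)
$S{\left(V \right)} = V \left(30 + V\right)$ ($S{\left(V \right)} = V \left(V + 30\right) = V \left(30 + V\right)$)
$-262 + 289 S{\left(q{\left(3 \right)} \right)} = -262 + 289 \frac{-3 + 3}{3 \left(3 + 4 \cdot 3\right)} \left(30 + \frac{-3 + 3}{3 \left(3 + 4 \cdot 3\right)}\right) = -262 + 289 \cdot \frac{1}{3} \frac{1}{3 + 12} \cdot 0 \left(30 + \frac{1}{3} \frac{1}{3 + 12} \cdot 0\right) = -262 + 289 \cdot \frac{1}{3} \cdot \frac{1}{15} \cdot 0 \left(30 + \frac{1}{3} \cdot \frac{1}{15} \cdot 0\right) = -262 + 289 \cdot 0 \left(30 + 0\right) = -262 + 289 \cdot 0 \cdot 30 = -262 + 289 \cdot 0 = -262 + 0 = -262$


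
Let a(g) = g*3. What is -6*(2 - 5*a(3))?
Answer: 258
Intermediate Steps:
a(g) = 3*g
-6*(2 - 5*a(3)) = -6*(2 - 15*3) = -6*(2 - 5*9) = -6*(2 - 45) = -6*(-43) = 258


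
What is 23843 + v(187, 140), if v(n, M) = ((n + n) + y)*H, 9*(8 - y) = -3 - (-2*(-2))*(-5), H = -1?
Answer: 211166/9 ≈ 23463.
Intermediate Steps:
y = 55/9 (y = 8 - (-3 - (-2*(-2))*(-5))/9 = 8 - (-3 - 4*(-5))/9 = 8 - (-3 - 1*(-20))/9 = 8 - (-3 + 20)/9 = 8 - ⅑*17 = 8 - 17/9 = 55/9 ≈ 6.1111)
v(n, M) = -55/9 - 2*n (v(n, M) = ((n + n) + 55/9)*(-1) = (2*n + 55/9)*(-1) = (55/9 + 2*n)*(-1) = -55/9 - 2*n)
23843 + v(187, 140) = 23843 + (-55/9 - 2*187) = 23843 + (-55/9 - 374) = 23843 - 3421/9 = 211166/9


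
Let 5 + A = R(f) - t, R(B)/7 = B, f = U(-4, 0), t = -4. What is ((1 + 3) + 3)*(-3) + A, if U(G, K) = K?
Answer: -22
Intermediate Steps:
f = 0
R(B) = 7*B
A = -1 (A = -5 + (7*0 - 1*(-4)) = -5 + (0 + 4) = -5 + 4 = -1)
((1 + 3) + 3)*(-3) + A = ((1 + 3) + 3)*(-3) - 1 = (4 + 3)*(-3) - 1 = 7*(-3) - 1 = -21 - 1 = -22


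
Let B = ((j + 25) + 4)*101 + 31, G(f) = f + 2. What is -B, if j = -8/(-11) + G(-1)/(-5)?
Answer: -165729/55 ≈ -3013.3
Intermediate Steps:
G(f) = 2 + f
j = 29/55 (j = -8/(-11) + (2 - 1)/(-5) = -8*(-1/11) + 1*(-⅕) = 8/11 - ⅕ = 29/55 ≈ 0.52727)
B = 165729/55 (B = ((29/55 + 25) + 4)*101 + 31 = (1404/55 + 4)*101 + 31 = (1624/55)*101 + 31 = 164024/55 + 31 = 165729/55 ≈ 3013.3)
-B = -1*165729/55 = -165729/55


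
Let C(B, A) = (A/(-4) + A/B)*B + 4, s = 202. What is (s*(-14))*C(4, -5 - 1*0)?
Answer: -11312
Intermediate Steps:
C(B, A) = 4 + B*(-A/4 + A/B) (C(B, A) = (A*(-1/4) + A/B)*B + 4 = (-A/4 + A/B)*B + 4 = B*(-A/4 + A/B) + 4 = 4 + B*(-A/4 + A/B))
(s*(-14))*C(4, -5 - 1*0) = (202*(-14))*(4 + (-5 - 1*0) - 1/4*(-5 - 1*0)*4) = -2828*(4 + (-5 + 0) - 1/4*(-5 + 0)*4) = -2828*(4 - 5 - 1/4*(-5)*4) = -2828*(4 - 5 + 5) = -2828*4 = -11312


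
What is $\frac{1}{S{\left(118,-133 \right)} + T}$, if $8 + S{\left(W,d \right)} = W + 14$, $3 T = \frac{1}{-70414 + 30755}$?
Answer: $\frac{118977}{14753147} \approx 0.0080645$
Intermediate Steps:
$T = - \frac{1}{118977}$ ($T = \frac{1}{3 \left(-70414 + 30755\right)} = \frac{1}{3 \left(-39659\right)} = \frac{1}{3} \left(- \frac{1}{39659}\right) = - \frac{1}{118977} \approx -8.405 \cdot 10^{-6}$)
$S{\left(W,d \right)} = 6 + W$ ($S{\left(W,d \right)} = -8 + \left(W + 14\right) = -8 + \left(14 + W\right) = 6 + W$)
$\frac{1}{S{\left(118,-133 \right)} + T} = \frac{1}{\left(6 + 118\right) - \frac{1}{118977}} = \frac{1}{124 - \frac{1}{118977}} = \frac{1}{\frac{14753147}{118977}} = \frac{118977}{14753147}$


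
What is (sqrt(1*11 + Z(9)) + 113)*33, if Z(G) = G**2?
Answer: 3729 + 66*sqrt(23) ≈ 4045.5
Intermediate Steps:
(sqrt(1*11 + Z(9)) + 113)*33 = (sqrt(1*11 + 9**2) + 113)*33 = (sqrt(11 + 81) + 113)*33 = (sqrt(92) + 113)*33 = (2*sqrt(23) + 113)*33 = (113 + 2*sqrt(23))*33 = 3729 + 66*sqrt(23)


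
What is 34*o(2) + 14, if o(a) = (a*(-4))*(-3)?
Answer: 830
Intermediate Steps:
o(a) = 12*a (o(a) = -4*a*(-3) = 12*a)
34*o(2) + 14 = 34*(12*2) + 14 = 34*24 + 14 = 816 + 14 = 830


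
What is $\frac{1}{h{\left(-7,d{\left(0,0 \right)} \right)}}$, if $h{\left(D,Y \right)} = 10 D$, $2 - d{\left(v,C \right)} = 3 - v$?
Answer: $- \frac{1}{70} \approx -0.014286$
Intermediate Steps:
$d{\left(v,C \right)} = -1 + v$ ($d{\left(v,C \right)} = 2 - \left(3 - v\right) = 2 + \left(-3 + v\right) = -1 + v$)
$\frac{1}{h{\left(-7,d{\left(0,0 \right)} \right)}} = \frac{1}{10 \left(-7\right)} = \frac{1}{-70} = - \frac{1}{70}$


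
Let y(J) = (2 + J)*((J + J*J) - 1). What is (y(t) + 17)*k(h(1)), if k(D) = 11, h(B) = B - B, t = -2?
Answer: 187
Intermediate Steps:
h(B) = 0
y(J) = (2 + J)*(-1 + J + J²) (y(J) = (2 + J)*((J + J²) - 1) = (2 + J)*(-1 + J + J²))
(y(t) + 17)*k(h(1)) = ((-2 - 2 + (-2)³ + 3*(-2)²) + 17)*11 = ((-2 - 2 - 8 + 3*4) + 17)*11 = ((-2 - 2 - 8 + 12) + 17)*11 = (0 + 17)*11 = 17*11 = 187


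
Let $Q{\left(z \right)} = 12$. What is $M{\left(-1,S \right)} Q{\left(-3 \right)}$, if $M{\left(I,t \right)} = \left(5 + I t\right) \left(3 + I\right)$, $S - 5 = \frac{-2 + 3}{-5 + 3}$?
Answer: $12$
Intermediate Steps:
$S = \frac{9}{2}$ ($S = 5 + \frac{-2 + 3}{-5 + 3} = 5 + 1 \frac{1}{-2} = 5 + 1 \left(- \frac{1}{2}\right) = 5 - \frac{1}{2} = \frac{9}{2} \approx 4.5$)
$M{\left(I,t \right)} = \left(3 + I\right) \left(5 + I t\right)$
$M{\left(-1,S \right)} Q{\left(-3 \right)} = \left(15 + 5 \left(-1\right) + \frac{9 \left(-1\right)^{2}}{2} + 3 \left(-1\right) \frac{9}{2}\right) 12 = \left(15 - 5 + \frac{9}{2} \cdot 1 - \frac{27}{2}\right) 12 = \left(15 - 5 + \frac{9}{2} - \frac{27}{2}\right) 12 = 1 \cdot 12 = 12$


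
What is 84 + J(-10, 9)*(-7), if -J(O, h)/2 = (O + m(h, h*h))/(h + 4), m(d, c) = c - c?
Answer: 952/13 ≈ 73.231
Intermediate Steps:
m(d, c) = 0
J(O, h) = -2*O/(4 + h) (J(O, h) = -2*(O + 0)/(h + 4) = -2*O/(4 + h))
84 + J(-10, 9)*(-7) = 84 - 2*(-10)/(4 + 9)*(-7) = 84 - 2*(-10)/13*(-7) = 84 - 2*(-10)*1/13*(-7) = 84 + (20/13)*(-7) = 84 - 140/13 = 952/13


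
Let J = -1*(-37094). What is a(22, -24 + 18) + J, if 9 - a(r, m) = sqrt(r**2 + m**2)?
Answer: 37103 - 2*sqrt(130) ≈ 37080.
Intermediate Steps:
J = 37094
a(r, m) = 9 - sqrt(m**2 + r**2) (a(r, m) = 9 - sqrt(r**2 + m**2) = 9 - sqrt(m**2 + r**2))
a(22, -24 + 18) + J = (9 - sqrt((-24 + 18)**2 + 22**2)) + 37094 = (9 - sqrt((-6)**2 + 484)) + 37094 = (9 - sqrt(36 + 484)) + 37094 = (9 - sqrt(520)) + 37094 = (9 - 2*sqrt(130)) + 37094 = 37103 - 2*sqrt(130)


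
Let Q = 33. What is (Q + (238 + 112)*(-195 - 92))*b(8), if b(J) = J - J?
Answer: 0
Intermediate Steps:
b(J) = 0
(Q + (238 + 112)*(-195 - 92))*b(8) = (33 + (238 + 112)*(-195 - 92))*0 = (33 + 350*(-287))*0 = (33 - 100450)*0 = -100417*0 = 0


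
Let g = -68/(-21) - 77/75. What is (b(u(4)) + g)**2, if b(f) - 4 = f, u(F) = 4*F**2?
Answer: 150970369/30625 ≈ 4929.6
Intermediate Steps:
b(f) = 4 + f
g = 387/175 (g = -68*(-1/21) - 77*1/75 = 68/21 - 77/75 = 387/175 ≈ 2.2114)
(b(u(4)) + g)**2 = ((4 + 4*4**2) + 387/175)**2 = ((4 + 4*16) + 387/175)**2 = ((4 + 64) + 387/175)**2 = (68 + 387/175)**2 = (12287/175)**2 = 150970369/30625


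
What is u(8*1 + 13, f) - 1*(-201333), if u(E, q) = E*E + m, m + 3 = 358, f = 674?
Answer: 202129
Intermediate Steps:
m = 355 (m = -3 + 358 = 355)
u(E, q) = 355 + E**2 (u(E, q) = E*E + 355 = E**2 + 355 = 355 + E**2)
u(8*1 + 13, f) - 1*(-201333) = (355 + (8*1 + 13)**2) - 1*(-201333) = (355 + (8 + 13)**2) + 201333 = (355 + 21**2) + 201333 = (355 + 441) + 201333 = 796 + 201333 = 202129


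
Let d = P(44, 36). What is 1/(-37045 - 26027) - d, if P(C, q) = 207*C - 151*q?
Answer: -231600385/63072 ≈ -3672.0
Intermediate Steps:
P(C, q) = -151*q + 207*C
d = 3672 (d = -151*36 + 207*44 = -5436 + 9108 = 3672)
1/(-37045 - 26027) - d = 1/(-37045 - 26027) - 1*3672 = 1/(-63072) - 3672 = -1/63072 - 3672 = -231600385/63072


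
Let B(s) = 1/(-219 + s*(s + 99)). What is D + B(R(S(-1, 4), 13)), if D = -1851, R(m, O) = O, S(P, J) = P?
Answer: -2289686/1237 ≈ -1851.0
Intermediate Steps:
B(s) = 1/(-219 + s*(99 + s))
D + B(R(S(-1, 4), 13)) = -1851 + 1/(-219 + 13² + 99*13) = -1851 + 1/(-219 + 169 + 1287) = -1851 + 1/1237 = -2289686/1237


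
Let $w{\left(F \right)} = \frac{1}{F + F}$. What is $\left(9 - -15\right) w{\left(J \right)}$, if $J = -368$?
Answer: $- \frac{3}{92} \approx -0.032609$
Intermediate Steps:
$w{\left(F \right)} = \frac{1}{2 F}$
$\left(9 - -15\right) w{\left(J \right)} = \left(9 - -15\right) \frac{1}{2 \left(-368\right)} = \left(9 + 15\right) \frac{1}{2} \left(- \frac{1}{368}\right) = 24 \left(- \frac{1}{736}\right) = - \frac{3}{92}$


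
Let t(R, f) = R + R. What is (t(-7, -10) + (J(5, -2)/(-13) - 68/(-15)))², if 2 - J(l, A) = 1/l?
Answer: 3508129/38025 ≈ 92.259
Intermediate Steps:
J(l, A) = 2 - 1/l
t(R, f) = 2*R
(t(-7, -10) + (J(5, -2)/(-13) - 68/(-15)))² = (2*(-7) + ((2 - 1/5)/(-13) - 68/(-15)))² = (-14 + ((2 - 1*⅕)*(-1/13) - 68*(-1/15)))² = (-14 + ((2 - ⅕)*(-1/13) + 68/15))² = (-14 + ((9/5)*(-1/13) + 68/15))² = (-14 + (-9/65 + 68/15))² = (-14 + 857/195)² = (-1873/195)² = 3508129/38025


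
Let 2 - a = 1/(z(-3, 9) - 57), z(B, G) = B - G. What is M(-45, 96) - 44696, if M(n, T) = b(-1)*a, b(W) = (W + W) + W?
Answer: -1028147/23 ≈ -44702.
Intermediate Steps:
b(W) = 3*W (b(W) = 2*W + W = 3*W)
a = 139/69 (a = 2 - 1/((-3 - 1*9) - 57) = 2 - 1/((-3 - 9) - 57) = 2 - 1/(-12 - 57) = 2 - 1/(-69) = 2 - 1*(-1/69) = 2 + 1/69 = 139/69 ≈ 2.0145)
M(n, T) = -139/23 (M(n, T) = (3*(-1))*(139/69) = -3*139/69 = -139/23)
M(-45, 96) - 44696 = -139/23 - 44696 = -1028147/23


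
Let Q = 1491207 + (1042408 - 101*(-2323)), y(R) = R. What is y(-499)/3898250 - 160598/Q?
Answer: -10119879101/174052964250 ≈ -0.058143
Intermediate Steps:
Q = 2768238 (Q = 1491207 + (1042408 + 234623) = 1491207 + 1277031 = 2768238)
y(-499)/3898250 - 160598/Q = -499/3898250 - 160598/2768238 = -499*1/3898250 - 160598*1/2768238 = -499/3898250 - 80299/1384119 = -10119879101/174052964250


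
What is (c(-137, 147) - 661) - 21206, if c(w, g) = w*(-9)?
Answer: -20634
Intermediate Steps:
c(w, g) = -9*w
(c(-137, 147) - 661) - 21206 = (-9*(-137) - 661) - 21206 = (1233 - 661) - 21206 = 572 - 21206 = -20634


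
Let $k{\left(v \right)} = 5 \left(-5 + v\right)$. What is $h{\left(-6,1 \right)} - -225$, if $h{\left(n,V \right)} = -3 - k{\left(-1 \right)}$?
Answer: $252$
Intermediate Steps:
$k{\left(v \right)} = -25 + 5 v$
$h{\left(n,V \right)} = 27$ ($h{\left(n,V \right)} = -3 - \left(-25 + 5 \left(-1\right)\right) = -3 - \left(-25 - 5\right) = -3 - -30 = -3 + 30 = 27$)
$h{\left(-6,1 \right)} - -225 = 27 - -225 = 27 + 225 = 252$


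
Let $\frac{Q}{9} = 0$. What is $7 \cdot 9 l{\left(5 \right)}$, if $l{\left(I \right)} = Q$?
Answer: $0$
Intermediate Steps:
$Q = 0$ ($Q = 9 \cdot 0 = 0$)
$l{\left(I \right)} = 0$
$7 \cdot 9 l{\left(5 \right)} = 7 \cdot 9 \cdot 0 = 63 \cdot 0 = 0$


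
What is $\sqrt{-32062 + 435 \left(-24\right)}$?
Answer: $i \sqrt{42502} \approx 206.16 i$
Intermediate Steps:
$\sqrt{-32062 + 435 \left(-24\right)} = \sqrt{-32062 - 10440} = \sqrt{-42502} = i \sqrt{42502}$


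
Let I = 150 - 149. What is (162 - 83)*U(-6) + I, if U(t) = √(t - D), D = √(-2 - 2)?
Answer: 1 + 79*√(-6 - 2*I) ≈ 32.824 - 196.11*I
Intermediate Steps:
D = 2*I (D = √(-4) = 2*I ≈ 2.0*I)
U(t) = √(t - 2*I)
I = 1
(162 - 83)*U(-6) + I = (162 - 83)*√(-6 - 2*I) + 1 = 79*√(-6 - 2*I) + 1 = 1 + 79*√(-6 - 2*I)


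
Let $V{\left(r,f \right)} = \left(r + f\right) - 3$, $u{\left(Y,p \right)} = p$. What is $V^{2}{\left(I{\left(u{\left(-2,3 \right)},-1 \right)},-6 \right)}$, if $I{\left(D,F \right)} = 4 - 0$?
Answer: $25$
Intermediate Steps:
$I{\left(D,F \right)} = 4$ ($I{\left(D,F \right)} = 4 + 0 = 4$)
$V{\left(r,f \right)} = -3 + f + r$ ($V{\left(r,f \right)} = \left(f + r\right) - 3 = -3 + f + r$)
$V^{2}{\left(I{\left(u{\left(-2,3 \right)},-1 \right)},-6 \right)} = \left(-3 - 6 + 4\right)^{2} = \left(-5\right)^{2} = 25$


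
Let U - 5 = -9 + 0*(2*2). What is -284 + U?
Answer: -288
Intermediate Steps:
U = -4 (U = 5 + (-9 + 0*(2*2)) = 5 + (-9 + 0*4) = 5 + (-9 + 0) = 5 - 9 = -4)
-284 + U = -284 - 4 = -288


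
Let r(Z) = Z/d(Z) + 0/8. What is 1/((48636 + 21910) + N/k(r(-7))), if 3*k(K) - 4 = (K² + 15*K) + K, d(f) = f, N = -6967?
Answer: 7/486855 ≈ 1.4378e-5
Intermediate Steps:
r(Z) = 1 (r(Z) = Z/Z + 0/8 = 1 + 0*(⅛) = 1 + 0 = 1)
k(K) = 4/3 + K²/3 + 16*K/3 (k(K) = 4/3 + ((K² + 15*K) + K)/3 = 4/3 + (K² + 16*K)/3 = 4/3 + (K²/3 + 16*K/3) = 4/3 + K²/3 + 16*K/3)
1/((48636 + 21910) + N/k(r(-7))) = 1/((48636 + 21910) - 6967/(4/3 + (⅓)*1² + (16/3)*1)) = 1/(70546 - 6967/(4/3 + (⅓)*1 + 16/3)) = 1/(70546 - 6967/(4/3 + ⅓ + 16/3)) = 1/(70546 - 6967/7) = 1/(486855/7) = 7/486855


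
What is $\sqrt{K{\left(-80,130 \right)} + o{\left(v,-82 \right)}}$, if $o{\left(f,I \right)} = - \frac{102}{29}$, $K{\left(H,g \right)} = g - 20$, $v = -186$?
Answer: $\frac{4 \sqrt{5597}}{29} \approx 10.319$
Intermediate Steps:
$K{\left(H,g \right)} = -20 + g$
$o{\left(f,I \right)} = - \frac{102}{29}$ ($o{\left(f,I \right)} = \left(-102\right) \frac{1}{29} = - \frac{102}{29}$)
$\sqrt{K{\left(-80,130 \right)} + o{\left(v,-82 \right)}} = \sqrt{\left(-20 + 130\right) - \frac{102}{29}} = \sqrt{110 - \frac{102}{29}} = \sqrt{\frac{3088}{29}} = \frac{4 \sqrt{5597}}{29}$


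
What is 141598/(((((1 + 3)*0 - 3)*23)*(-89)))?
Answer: 141598/6141 ≈ 23.058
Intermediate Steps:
141598/(((((1 + 3)*0 - 3)*23)*(-89))) = 141598/((((4*0 - 3)*23)*(-89))) = 141598/((((0 - 3)*23)*(-89))) = 141598/((-3*23*(-89))) = 141598/((-69*(-89))) = 141598/6141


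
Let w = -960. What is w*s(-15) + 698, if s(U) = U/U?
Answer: -262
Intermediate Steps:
s(U) = 1
w*s(-15) + 698 = -960*1 + 698 = -960 + 698 = -262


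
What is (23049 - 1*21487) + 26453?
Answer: 28015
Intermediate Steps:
(23049 - 1*21487) + 26453 = (23049 - 21487) + 26453 = 1562 + 26453 = 28015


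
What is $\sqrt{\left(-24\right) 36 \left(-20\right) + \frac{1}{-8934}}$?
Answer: $\frac{\sqrt{1379226622746}}{8934} \approx 131.45$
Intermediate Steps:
$\sqrt{\left(-24\right) 36 \left(-20\right) + \frac{1}{-8934}} = \sqrt{\left(-864\right) \left(-20\right) - \frac{1}{8934}} = \sqrt{17280 - \frac{1}{8934}} = \sqrt{\frac{154379519}{8934}} = \frac{\sqrt{1379226622746}}{8934}$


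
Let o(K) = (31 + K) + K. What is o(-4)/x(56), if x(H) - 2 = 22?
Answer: 23/24 ≈ 0.95833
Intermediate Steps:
x(H) = 24 (x(H) = 2 + 22 = 24)
o(K) = 31 + 2*K
o(-4)/x(56) = (31 + 2*(-4))/24 = (31 - 8)*(1/24) = 23*(1/24) = 23/24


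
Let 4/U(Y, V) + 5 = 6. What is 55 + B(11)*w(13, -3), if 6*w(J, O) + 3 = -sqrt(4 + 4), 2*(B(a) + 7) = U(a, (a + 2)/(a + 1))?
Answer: 115/2 + 5*sqrt(2)/3 ≈ 59.857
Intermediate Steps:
U(Y, V) = 4 (U(Y, V) = 4/(-5 + 6) = 4/1 = 4*1 = 4)
B(a) = -5 (B(a) = -7 + (1/2)*4 = -7 + 2 = -5)
w(J, O) = -1/2 - sqrt(2)/3 (w(J, O) = -1/2 + (-sqrt(4 + 4))/6 = -1/2 + (-sqrt(8))/6 = -1/2 + (-2*sqrt(2))/6 = -1/2 - sqrt(2)/3)
55 + B(11)*w(13, -3) = 55 - 5*(-1/2 - sqrt(2)/3) = 55 + (5/2 + 5*sqrt(2)/3) = 115/2 + 5*sqrt(2)/3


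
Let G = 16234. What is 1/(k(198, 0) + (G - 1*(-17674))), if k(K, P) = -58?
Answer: 1/33850 ≈ 2.9542e-5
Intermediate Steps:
1/(k(198, 0) + (G - 1*(-17674))) = 1/(-58 + (16234 - 1*(-17674))) = 1/(-58 + (16234 + 17674)) = 1/(-58 + 33908) = 1/33850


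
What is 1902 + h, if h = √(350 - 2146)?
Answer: 1902 + 2*I*√449 ≈ 1902.0 + 42.379*I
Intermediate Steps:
h = 2*I*√449 (h = √(-1796) = 2*I*√449 ≈ 42.379*I)
1902 + h = 1902 + 2*I*√449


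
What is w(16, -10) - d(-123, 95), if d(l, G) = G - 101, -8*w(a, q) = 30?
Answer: 9/4 ≈ 2.2500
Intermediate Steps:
w(a, q) = -15/4 (w(a, q) = -1/8*30 = -15/4)
d(l, G) = -101 + G
w(16, -10) - d(-123, 95) = -15/4 - (-101 + 95) = -15/4 - 1*(-6) = -15/4 + 6 = 9/4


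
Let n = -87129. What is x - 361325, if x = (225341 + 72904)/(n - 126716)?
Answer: -15453568574/42769 ≈ -3.6133e+5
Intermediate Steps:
x = -59649/42769 (x = (225341 + 72904)/(-87129 - 126716) = 298245/(-213845) = 298245*(-1/213845) = -59649/42769 ≈ -1.3947)
x - 361325 = -59649/42769 - 361325 = -15453568574/42769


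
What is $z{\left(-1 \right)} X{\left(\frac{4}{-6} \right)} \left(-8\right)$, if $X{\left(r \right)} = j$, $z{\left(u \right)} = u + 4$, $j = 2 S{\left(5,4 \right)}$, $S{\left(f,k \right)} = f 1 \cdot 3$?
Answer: $-720$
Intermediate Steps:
$S{\left(f,k \right)} = 3 f$ ($S{\left(f,k \right)} = f 3 = 3 f$)
$j = 30$ ($j = 2 \cdot 3 \cdot 5 = 2 \cdot 15 = 30$)
$z{\left(u \right)} = 4 + u$
$X{\left(r \right)} = 30$
$z{\left(-1 \right)} X{\left(\frac{4}{-6} \right)} \left(-8\right) = \left(4 - 1\right) 30 \left(-8\right) = 3 \cdot 30 \left(-8\right) = 90 \left(-8\right) = -720$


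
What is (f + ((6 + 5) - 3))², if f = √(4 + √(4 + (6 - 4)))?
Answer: (8 + √(4 + √6))² ≈ 111.08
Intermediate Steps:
f = √(4 + √6) (f = √(4 + √(4 + 2)) = √(4 + √6) ≈ 2.5396)
(f + ((6 + 5) - 3))² = (√(4 + √6) + ((6 + 5) - 3))² = (√(4 + √6) + (11 - 3))² = (√(4 + √6) + 8)² = (8 + √(4 + √6))²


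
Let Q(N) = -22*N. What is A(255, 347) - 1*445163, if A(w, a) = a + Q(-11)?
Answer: -444574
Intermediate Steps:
A(w, a) = 242 + a (A(w, a) = a - 22*(-11) = a + 242 = 242 + a)
A(255, 347) - 1*445163 = (242 + 347) - 1*445163 = 589 - 445163 = -444574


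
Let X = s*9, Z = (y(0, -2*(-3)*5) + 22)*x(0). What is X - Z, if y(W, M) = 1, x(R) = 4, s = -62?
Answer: -650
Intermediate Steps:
Z = 92 (Z = (1 + 22)*4 = 23*4 = 92)
X = -558 (X = -62*9 = -558)
X - Z = -558 - 1*92 = -558 - 92 = -650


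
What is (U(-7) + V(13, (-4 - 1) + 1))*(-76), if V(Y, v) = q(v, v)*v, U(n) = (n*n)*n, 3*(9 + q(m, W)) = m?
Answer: 68780/3 ≈ 22927.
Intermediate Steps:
q(m, W) = -9 + m/3
U(n) = n³ (U(n) = n²*n = n³)
V(Y, v) = v*(-9 + v/3) (V(Y, v) = (-9 + v/3)*v = v*(-9 + v/3))
(U(-7) + V(13, (-4 - 1) + 1))*(-76) = ((-7)³ + ((-4 - 1) + 1)*(-27 + ((-4 - 1) + 1))/3)*(-76) = (-343 + (-5 + 1)*(-27 + (-5 + 1))/3)*(-76) = (-343 + (⅓)*(-4)*(-27 - 4))*(-76) = (-343 + (⅓)*(-4)*(-31))*(-76) = (-343 + 124/3)*(-76) = -905/3*(-76) = 68780/3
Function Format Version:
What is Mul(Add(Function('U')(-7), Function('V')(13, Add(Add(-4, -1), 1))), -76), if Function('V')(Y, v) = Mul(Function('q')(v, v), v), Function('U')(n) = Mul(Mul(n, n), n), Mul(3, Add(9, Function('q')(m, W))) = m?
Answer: Rational(68780, 3) ≈ 22927.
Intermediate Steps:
Function('q')(m, W) = Add(-9, Mul(Rational(1, 3), m))
Function('U')(n) = Pow(n, 3) (Function('U')(n) = Mul(Pow(n, 2), n) = Pow(n, 3))
Function('V')(Y, v) = Mul(v, Add(-9, Mul(Rational(1, 3), v))) (Function('V')(Y, v) = Mul(Add(-9, Mul(Rational(1, 3), v)), v) = Mul(v, Add(-9, Mul(Rational(1, 3), v))))
Mul(Add(Function('U')(-7), Function('V')(13, Add(Add(-4, -1), 1))), -76) = Mul(Add(Pow(-7, 3), Mul(Rational(1, 3), Add(Add(-4, -1), 1), Add(-27, Add(Add(-4, -1), 1)))), -76) = Mul(Add(-343, Mul(Rational(1, 3), Add(-5, 1), Add(-27, Add(-5, 1)))), -76) = Mul(Add(-343, Mul(Rational(1, 3), -4, Add(-27, -4))), -76) = Mul(Add(-343, Mul(Rational(1, 3), -4, -31)), -76) = Mul(Add(-343, Rational(124, 3)), -76) = Mul(Rational(-905, 3), -76) = Rational(68780, 3)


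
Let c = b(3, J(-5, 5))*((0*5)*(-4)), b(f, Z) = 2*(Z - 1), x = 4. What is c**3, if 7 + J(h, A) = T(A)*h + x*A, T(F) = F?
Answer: 0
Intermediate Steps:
J(h, A) = -7 + 4*A + A*h (J(h, A) = -7 + (A*h + 4*A) = -7 + (4*A + A*h) = -7 + 4*A + A*h)
b(f, Z) = -2 + 2*Z (b(f, Z) = 2*(-1 + Z) = -2 + 2*Z)
c = 0 (c = (-2 + 2*(-7 + 4*5 + 5*(-5)))*((0*5)*(-4)) = (-2 + 2*(-7 + 20 - 25))*(0*(-4)) = (-2 + 2*(-12))*0 = (-2 - 24)*0 = -26*0 = 0)
c**3 = 0**3 = 0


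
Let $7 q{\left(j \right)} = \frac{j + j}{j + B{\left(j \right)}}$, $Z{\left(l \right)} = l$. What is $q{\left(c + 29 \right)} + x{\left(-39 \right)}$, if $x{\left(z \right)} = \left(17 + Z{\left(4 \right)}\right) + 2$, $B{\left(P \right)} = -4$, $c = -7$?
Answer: $\frac{1471}{63} \approx 23.349$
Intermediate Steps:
$x{\left(z \right)} = 23$ ($x{\left(z \right)} = \left(17 + 4\right) + 2 = 21 + 2 = 23$)
$q{\left(j \right)} = \frac{2 j}{7 \left(-4 + j\right)}$ ($q{\left(j \right)} = \frac{\left(j + j\right) \frac{1}{j - 4}}{7} = \frac{2 j \frac{1}{-4 + j}}{7} = \frac{2 j}{7 \left(-4 + j\right)}$)
$q{\left(c + 29 \right)} + x{\left(-39 \right)} = \frac{2 \left(-7 + 29\right)}{7 \left(-4 + \left(-7 + 29\right)\right)} + 23 = \frac{2}{7} \cdot 22 \frac{1}{-4 + 22} + 23 = \frac{2}{7} \cdot 22 \cdot \frac{1}{18} + 23 = \frac{22}{63} + 23 = \frac{1471}{63}$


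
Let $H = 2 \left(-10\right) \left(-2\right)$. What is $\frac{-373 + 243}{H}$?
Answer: $- \frac{13}{4} \approx -3.25$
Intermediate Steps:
$H = 40$ ($H = \left(-20\right) \left(-2\right) = 40$)
$\frac{-373 + 243}{H} = \frac{-373 + 243}{40} = \left(-130\right) \frac{1}{40} = - \frac{13}{4}$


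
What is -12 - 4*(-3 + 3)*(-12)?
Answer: -12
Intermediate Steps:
-12 - 4*(-3 + 3)*(-12) = -12 - 4*0*(-12) = -12 + 0*(-12) = -12 + 0 = -12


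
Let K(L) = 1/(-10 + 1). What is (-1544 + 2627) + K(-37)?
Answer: 9746/9 ≈ 1082.9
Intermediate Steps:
K(L) = -⅑ (K(L) = 1/(-9) = -⅑)
(-1544 + 2627) + K(-37) = (-1544 + 2627) - ⅑ = 1083 - ⅑ = 9746/9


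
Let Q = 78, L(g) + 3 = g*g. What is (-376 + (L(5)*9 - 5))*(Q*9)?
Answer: -128466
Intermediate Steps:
L(g) = -3 + g² (L(g) = -3 + g*g = -3 + g²)
(-376 + (L(5)*9 - 5))*(Q*9) = (-376 + ((-3 + 5²)*9 - 5))*(78*9) = (-376 + ((-3 + 25)*9 - 5))*702 = (-376 + (22*9 - 5))*702 = (-376 + (198 - 5))*702 = (-376 + 193)*702 = -183*702 = -128466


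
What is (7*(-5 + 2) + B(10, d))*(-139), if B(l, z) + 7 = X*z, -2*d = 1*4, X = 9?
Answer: 6394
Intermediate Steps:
d = -2 (d = -4/2 = -½*4 = -2)
B(l, z) = -7 + 9*z
(7*(-5 + 2) + B(10, d))*(-139) = (7*(-5 + 2) + (-7 + 9*(-2)))*(-139) = (7*(-3) + (-7 - 18))*(-139) = (-21 - 25)*(-139) = -46*(-139) = 6394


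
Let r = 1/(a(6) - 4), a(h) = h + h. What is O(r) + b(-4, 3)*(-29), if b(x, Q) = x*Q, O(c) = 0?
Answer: 348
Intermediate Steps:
a(h) = 2*h
r = ⅛ (r = 1/(2*6 - 4) = 1/(12 - 4) = 1/8 = ⅛ ≈ 0.12500)
b(x, Q) = Q*x
O(r) + b(-4, 3)*(-29) = 0 + (3*(-4))*(-29) = 0 - 12*(-29) = 0 + 348 = 348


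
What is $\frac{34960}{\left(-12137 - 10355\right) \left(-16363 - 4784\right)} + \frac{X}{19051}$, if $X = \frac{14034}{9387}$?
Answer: $\frac{385698346}{2537869306143} \approx 0.00015198$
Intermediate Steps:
$X = \frac{4678}{3129}$ ($X = 14034 \cdot \frac{1}{9387} = \frac{4678}{3129} \approx 1.495$)
$\frac{34960}{\left(-12137 - 10355\right) \left(-16363 - 4784\right)} + \frac{X}{19051} = \frac{34960}{\left(-12137 - 10355\right) \left(-16363 - 4784\right)} + \frac{4678}{3129 \cdot 19051} = \frac{34960}{\left(-12137 - 10355\right) \left(-21147\right)} + \frac{4678}{3129} \cdot \frac{1}{19051} = \frac{34960}{\left(-22492\right) \left(-21147\right)} + \frac{4678}{59610579} = \frac{34960}{475638324} + \frac{4678}{59610579} = 34960 \cdot \frac{1}{475638324} + \frac{4678}{59610579} = \frac{460}{6258399} + \frac{4678}{59610579} = \frac{385698346}{2537869306143}$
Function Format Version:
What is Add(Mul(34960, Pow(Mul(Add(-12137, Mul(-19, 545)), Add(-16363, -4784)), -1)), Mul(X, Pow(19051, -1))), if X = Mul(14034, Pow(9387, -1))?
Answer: Rational(385698346, 2537869306143) ≈ 0.00015198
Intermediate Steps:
X = Rational(4678, 3129) (X = Mul(14034, Rational(1, 9387)) = Rational(4678, 3129) ≈ 1.4950)
Add(Mul(34960, Pow(Mul(Add(-12137, Mul(-19, 545)), Add(-16363, -4784)), -1)), Mul(X, Pow(19051, -1))) = Add(Mul(34960, Pow(Mul(Add(-12137, Mul(-19, 545)), Add(-16363, -4784)), -1)), Mul(Rational(4678, 3129), Pow(19051, -1))) = Add(Mul(34960, Pow(Mul(Add(-12137, -10355), -21147), -1)), Mul(Rational(4678, 3129), Rational(1, 19051))) = Add(Mul(34960, Pow(Mul(-22492, -21147), -1)), Rational(4678, 59610579)) = Add(Mul(34960, Pow(475638324, -1)), Rational(4678, 59610579)) = Add(Mul(34960, Rational(1, 475638324)), Rational(4678, 59610579)) = Add(Rational(460, 6258399), Rational(4678, 59610579)) = Rational(385698346, 2537869306143)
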